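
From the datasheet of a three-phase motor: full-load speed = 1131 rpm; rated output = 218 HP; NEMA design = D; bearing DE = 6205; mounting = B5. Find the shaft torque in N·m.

P_out = 218 × 746 = 162628 W
ω = 2π × 1131/60 = 118.4 rad/s
τ = P_out/ω = 162628/118.4 = 1370 N·m

1370 N·m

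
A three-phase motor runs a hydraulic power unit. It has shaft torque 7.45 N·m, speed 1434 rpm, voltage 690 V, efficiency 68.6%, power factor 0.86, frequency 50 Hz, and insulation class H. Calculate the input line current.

ω = 2π×1434/60 = 150.2 rad/s; P_out = τω = 7.45 × 150.2 = 1119 W
P_in = P_out / η = 1119 / 0.686 = 1631 W
I_L = P_in / (√3·V_L·cosφ) = 1631 / (1.732 × 690 × 0.86) = 1.59 A

1.59 A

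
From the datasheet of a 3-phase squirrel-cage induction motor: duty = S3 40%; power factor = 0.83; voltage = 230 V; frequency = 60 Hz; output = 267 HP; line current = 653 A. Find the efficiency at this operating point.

P_out = 267 × 746 = 199182 W
P_in = √3·V_L·I_L·cosφ = 1.732 × 230 × 653 × 0.83 = 215907 W
η = P_out / P_in = 199182 / 215907 = 0.923 = 92.3%

92.3 %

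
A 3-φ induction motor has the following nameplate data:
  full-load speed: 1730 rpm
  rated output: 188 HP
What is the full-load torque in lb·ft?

P_out = 188 × 746 = 140248 W
ω = 2π × 1730/60 = 181.2 rad/s
τ = P_out/ω = 140248/181.2 = 774 N·m
In lb·ft: 774/1.356 = 571 lb·ft

571 lb·ft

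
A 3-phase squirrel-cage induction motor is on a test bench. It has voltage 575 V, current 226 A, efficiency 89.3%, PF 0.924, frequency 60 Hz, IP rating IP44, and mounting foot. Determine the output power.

186 kW

P_in = √3·V·I·cosφ = 1.732 × 575 × 226 × 0.924 = 207968 W
P_out = η·P_in = 0.893 × 207968 = 185715 W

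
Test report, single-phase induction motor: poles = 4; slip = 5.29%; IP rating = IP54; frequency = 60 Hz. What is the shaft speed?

n_s = 120f/p = 120×60/4 = 1800 rpm
n = n_s(1 − s) = 1800 × (1 − 0.0529) = 1705 rpm

1705 rpm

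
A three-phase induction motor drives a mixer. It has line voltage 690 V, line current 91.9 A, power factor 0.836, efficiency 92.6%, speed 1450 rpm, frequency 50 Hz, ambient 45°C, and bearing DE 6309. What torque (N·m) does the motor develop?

560 N·m

P_in = √3·V·I·cosφ = 1.732 × 690 × 91.9 × 0.836 = 91816 W
P_out = η·P_in = 0.926 × 91816 = 85022 W
n = 1450 rpm
ω = 2π×1450/60 = 151.8 rad/s
τ = P_out/ω = 85022/151.8 = 560 N·m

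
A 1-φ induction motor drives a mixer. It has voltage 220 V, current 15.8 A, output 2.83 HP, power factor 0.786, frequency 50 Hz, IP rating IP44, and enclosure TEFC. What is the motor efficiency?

77.3 %

P_out = 2.83 × 746 = 2111 W
P_in = V·I·cosφ = 220 × 15.8 × 0.786 = 2732 W
η = P_out / P_in = 2111 / 2732 = 0.773 = 77.3%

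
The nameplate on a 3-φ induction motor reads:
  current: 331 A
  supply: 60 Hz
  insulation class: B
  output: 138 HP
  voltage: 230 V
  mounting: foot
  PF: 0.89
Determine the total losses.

14400 W

P_in = √3·V·I·cosφ = 1.732×230×331×0.89 = 117353 W
P_out = 138×746 = 102948 W
Losses = P_in − P_out = 117353 − 102948 = 14405 W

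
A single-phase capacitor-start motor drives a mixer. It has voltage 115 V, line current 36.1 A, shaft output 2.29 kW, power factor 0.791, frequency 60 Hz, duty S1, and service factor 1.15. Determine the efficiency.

P_out = 2.29 kW = 2290 W
P_in = V·I·cosφ = 115 × 36.1 × 0.791 = 3284 W
η = P_out / P_in = 2290 / 3284 = 0.697 = 69.7%

69.7 %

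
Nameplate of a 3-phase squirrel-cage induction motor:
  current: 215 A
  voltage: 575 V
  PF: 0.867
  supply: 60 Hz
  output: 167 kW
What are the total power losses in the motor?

18.6 kW

P_in = √3·V·I·cosφ = 1.732×575×215×0.867 = 185641 W
P_out = 167000 W
Losses = P_in − P_out = 185641 − 167000 = 18641 W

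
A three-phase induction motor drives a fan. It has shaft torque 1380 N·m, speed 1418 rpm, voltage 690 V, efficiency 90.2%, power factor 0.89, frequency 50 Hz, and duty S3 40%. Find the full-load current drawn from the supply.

ω = 2π×1418/60 = 148.5 rad/s; P_out = τω = 1380 × 148.5 = 204930 W
P_in = P_out / η = 204930 / 0.902 = 227195 W
I_L = P_in / (√3·V_L·cosφ) = 227195 / (1.732 × 690 × 0.89) = 214 A

214 A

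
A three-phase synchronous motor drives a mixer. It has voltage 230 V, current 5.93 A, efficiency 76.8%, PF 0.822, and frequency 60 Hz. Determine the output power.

P_in = √3·V·I·cosφ = 1.732 × 230 × 5.93 × 0.822 = 1942 W
P_out = η·P_in = 0.768 × 1942 = 1491 W

1.49 kW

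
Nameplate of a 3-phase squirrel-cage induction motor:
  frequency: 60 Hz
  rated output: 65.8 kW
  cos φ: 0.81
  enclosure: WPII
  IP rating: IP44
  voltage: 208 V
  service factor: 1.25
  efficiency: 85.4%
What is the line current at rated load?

264 A

P_out = 65.8 kW = 65800 W
P_in = P_out / η = 65800 / 0.854 = 77049 W
I_L = P_in / (√3·V_L·cosφ) = 77049 / (1.732 × 208 × 0.81) = 264 A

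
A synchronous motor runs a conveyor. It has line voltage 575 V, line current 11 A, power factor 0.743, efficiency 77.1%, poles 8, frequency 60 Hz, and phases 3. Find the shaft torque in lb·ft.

P_in = √3·V·I·cosφ = 1.732 × 575 × 11 × 0.743 = 8139 W
P_out = η·P_in = 0.771 × 8139 = 6275 W
n = n_s = 120×60/8 = 900 rpm (synchronous)
ω = 2π×900/60 = 94.25 rad/s
τ = P_out/ω = 6275/94.25 = 66.58 N·m
In lb·ft: 66.58/1.356 = 49.1 lb·ft

49.1 lb·ft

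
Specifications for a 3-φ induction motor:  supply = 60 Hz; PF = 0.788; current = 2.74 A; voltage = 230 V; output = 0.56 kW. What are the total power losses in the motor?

P_in = √3·V·I·cosφ = 1.732×230×2.74×0.788 = 860 W
P_out = 560 W
Losses = P_in − P_out = 860 − 560 = 300 W

300 W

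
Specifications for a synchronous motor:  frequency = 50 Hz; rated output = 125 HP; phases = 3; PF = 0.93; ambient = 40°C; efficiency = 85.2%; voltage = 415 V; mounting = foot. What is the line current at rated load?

P_out = 125 × 746 = 93250 W
P_in = P_out / η = 93250 / 0.852 = 109448 W
I_L = P_in / (√3·V_L·cosφ) = 109448 / (1.732 × 415 × 0.93) = 164 A

164 A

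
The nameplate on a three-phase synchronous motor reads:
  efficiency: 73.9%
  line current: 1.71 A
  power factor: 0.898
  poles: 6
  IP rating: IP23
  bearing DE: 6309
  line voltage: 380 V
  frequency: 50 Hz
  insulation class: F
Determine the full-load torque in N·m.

P_in = √3·V·I·cosφ = 1.732 × 380 × 1.71 × 0.898 = 1011 W
P_out = η·P_in = 0.739 × 1011 = 747 W
n = n_s = 120×50/6 = 1000 rpm (synchronous)
ω = 2π×1000/60 = 104.7 rad/s
τ = P_out/ω = 747/104.7 = 7.13 N·m

7.13 N·m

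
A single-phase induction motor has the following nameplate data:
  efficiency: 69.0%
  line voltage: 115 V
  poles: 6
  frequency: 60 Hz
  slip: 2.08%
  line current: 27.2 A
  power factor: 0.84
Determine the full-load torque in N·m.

P_in = V·I·cosφ = 115 × 27.2 × 0.84 = 2628 W
P_out = η·P_in = 0.69 × 2628 = 1813 W
n_s = 120×60/6 = 1200 rpm; n = 1200×(1−0.0208) = 1175 rpm
ω = 2π×1175/60 = 123 rad/s
τ = P_out/ω = 1813/123 = 14.7 N·m

14.7 N·m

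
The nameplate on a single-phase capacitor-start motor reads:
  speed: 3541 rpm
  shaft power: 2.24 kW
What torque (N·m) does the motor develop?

ω = 2π × 3541/60 = 370.8 rad/s
τ = P/ω = 2240/370.8 = 6.04 N·m

6.04 N·m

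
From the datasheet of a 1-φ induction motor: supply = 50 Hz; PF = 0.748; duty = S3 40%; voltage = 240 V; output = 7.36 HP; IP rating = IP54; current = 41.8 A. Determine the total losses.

2.01 kW

P_in = V·I·cosφ = 240×41.8×0.748 = 7504 W
P_out = 7.36×746 = 5491 W
Losses = P_in − P_out = 7504 − 5491 = 2013 W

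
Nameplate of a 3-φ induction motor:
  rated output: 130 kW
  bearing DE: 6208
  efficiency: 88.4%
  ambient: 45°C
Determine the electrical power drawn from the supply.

147 kW

P_out = 130000 W
P_in = P_out/η = 130000/0.884 = 147059 W = 147 kW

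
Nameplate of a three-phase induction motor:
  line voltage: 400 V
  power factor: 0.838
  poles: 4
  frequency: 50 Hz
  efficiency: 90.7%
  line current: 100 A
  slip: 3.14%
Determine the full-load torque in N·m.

P_in = √3·V·I·cosφ = 1.732 × 400 × 100 × 0.838 = 58057 W
P_out = η·P_in = 0.907 × 58057 = 52658 W
n_s = 120×50/4 = 1500 rpm; n = 1500×(1−0.0314) = 1453 rpm
ω = 2π×1453/60 = 152.2 rad/s
τ = P_out/ω = 52658/152.2 = 346 N·m

346 N·m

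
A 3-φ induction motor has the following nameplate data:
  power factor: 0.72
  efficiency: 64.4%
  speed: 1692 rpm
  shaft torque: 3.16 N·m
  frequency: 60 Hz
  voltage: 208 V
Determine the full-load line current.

3.35 A

ω = 2π×1692/60 = 177.2 rad/s; P_out = τω = 3.16 × 177.2 = 560 W
P_in = P_out / η = 560 / 0.644 = 870 W
I_L = P_in / (√3·V_L·cosφ) = 870 / (1.732 × 208 × 0.72) = 3.35 A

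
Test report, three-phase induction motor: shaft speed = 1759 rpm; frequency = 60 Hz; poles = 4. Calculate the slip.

2.28 %

n_s = 120f/p = 120×60/4 = 1800 rpm
s = (n_s − n)/n_s = (1800 − 1759)/1800 = 0.0228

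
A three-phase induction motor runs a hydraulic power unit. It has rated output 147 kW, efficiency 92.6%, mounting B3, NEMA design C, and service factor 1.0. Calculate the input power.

P_out = 147000 W
P_in = P_out/η = 147000/0.926 = 158747 W = 159 kW

159 kW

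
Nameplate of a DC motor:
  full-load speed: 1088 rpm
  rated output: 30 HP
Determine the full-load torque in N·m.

P_out = 30 × 746 = 22380 W
ω = 2π × 1088/60 = 113.9 rad/s
τ = P_out/ω = 22380/113.9 = 196 N·m

196 N·m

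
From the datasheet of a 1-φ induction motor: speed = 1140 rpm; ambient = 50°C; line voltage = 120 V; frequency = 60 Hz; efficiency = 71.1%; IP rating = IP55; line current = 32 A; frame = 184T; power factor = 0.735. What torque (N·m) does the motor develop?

16.8 N·m

P_in = V·I·cosφ = 120 × 32 × 0.735 = 2822 W
P_out = η·P_in = 0.711 × 2822 = 2006 W
n = 1140 rpm
ω = 2π×1140/60 = 119.4 rad/s
τ = P_out/ω = 2006/119.4 = 16.8 N·m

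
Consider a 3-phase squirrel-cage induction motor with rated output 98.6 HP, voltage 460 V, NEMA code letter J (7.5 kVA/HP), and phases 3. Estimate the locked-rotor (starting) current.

928 A

S_LR = 7.5 × 98.6 = 739.5 kVA
I_LR = S_LR/(√3·V_L) = 739500/(1.732×460) = 928 A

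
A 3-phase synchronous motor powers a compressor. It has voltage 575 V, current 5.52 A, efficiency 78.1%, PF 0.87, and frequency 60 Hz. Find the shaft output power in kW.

P_in = √3·V·I·cosφ = 1.732 × 575 × 5.52 × 0.87 = 4783 W
P_out = η·P_in = 0.781 × 4783 = 3736 W

3.74 kW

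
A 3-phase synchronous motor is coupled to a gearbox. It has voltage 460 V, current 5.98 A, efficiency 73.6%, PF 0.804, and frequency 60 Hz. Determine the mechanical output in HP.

3.78 HP

P_in = √3·V·I·cosφ = 1.732 × 460 × 5.98 × 0.804 = 3831 W
P_out = η·P_in = 0.736 × 3831 = 2820 W
= 2820/746 = 3.78 HP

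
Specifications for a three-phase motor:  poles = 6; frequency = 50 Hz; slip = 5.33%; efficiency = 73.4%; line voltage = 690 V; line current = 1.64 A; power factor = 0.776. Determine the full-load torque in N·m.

11.3 N·m

P_in = √3·V·I·cosφ = 1.732 × 690 × 1.64 × 0.776 = 1521 W
P_out = η·P_in = 0.734 × 1521 = 1116 W
n_s = 120×50/6 = 1000 rpm; n = 1000×(1−0.0533) = 947 rpm
ω = 2π×947/60 = 99.17 rad/s
τ = P_out/ω = 1116/99.17 = 11.3 N·m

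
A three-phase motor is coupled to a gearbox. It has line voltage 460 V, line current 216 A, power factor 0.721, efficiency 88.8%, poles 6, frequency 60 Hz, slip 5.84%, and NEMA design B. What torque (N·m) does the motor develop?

931 N·m

P_in = √3·V·I·cosφ = 1.732 × 460 × 216 × 0.721 = 124078 W
P_out = η·P_in = 0.888 × 124078 = 110181 W
n_s = 120×60/6 = 1200 rpm; n = 1200×(1−0.0584) = 1130 rpm
ω = 2π×1130/60 = 118.3 rad/s
τ = P_out/ω = 110181/118.3 = 931 N·m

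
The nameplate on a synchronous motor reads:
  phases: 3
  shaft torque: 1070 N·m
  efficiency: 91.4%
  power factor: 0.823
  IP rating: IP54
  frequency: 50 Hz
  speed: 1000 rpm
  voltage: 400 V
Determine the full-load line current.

ω = 2π×1000/60 = 104.7 rad/s; P_out = τω = 1070 × 104.7 = 112029 W
P_in = P_out / η = 112029 / 0.914 = 122570 W
I_L = P_in / (√3·V_L·cosφ) = 122570 / (1.732 × 400 × 0.823) = 215 A

215 A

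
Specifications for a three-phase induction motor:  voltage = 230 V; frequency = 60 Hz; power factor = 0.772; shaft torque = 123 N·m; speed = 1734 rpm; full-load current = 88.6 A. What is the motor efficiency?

ω = 2π × 1734/60 = 181.6 rad/s; P_out = τω = 123 × 181.6 = 22337 W
P_in = √3·V_L·I_L·cosφ = 1.732 × 230 × 88.6 × 0.772 = 27248 W
η = P_out / P_in = 22337 / 27248 = 0.820 = 82.0%

82.0 %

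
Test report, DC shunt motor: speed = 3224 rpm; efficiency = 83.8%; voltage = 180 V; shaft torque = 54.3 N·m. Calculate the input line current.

ω = 2π×3224/60 = 337.6 rad/s; P_out = τω = 54.3 × 337.6 = 18332 W
P_in = P_out / η = 18332 / 0.838 = 21876 W
I = P_in / V = 21876 / 180 = 122 A

122 A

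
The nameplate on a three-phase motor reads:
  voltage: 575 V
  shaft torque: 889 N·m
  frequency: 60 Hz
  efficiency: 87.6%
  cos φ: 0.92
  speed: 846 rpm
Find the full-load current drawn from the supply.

ω = 2π×846/60 = 88.59 rad/s; P_out = τω = 889 × 88.59 = 78757 W
P_in = P_out / η = 78757 / 0.876 = 89905 W
I_L = P_in / (√3·V_L·cosφ) = 89905 / (1.732 × 575 × 0.92) = 98.1 A

98.1 A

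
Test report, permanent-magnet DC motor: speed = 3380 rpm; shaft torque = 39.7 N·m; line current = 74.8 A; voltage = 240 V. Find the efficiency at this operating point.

ω = 2π × 3380/60 = 354 rad/s; P_out = τω = 39.7 × 354 = 14054 W
P_in = V·I = 240 × 74.8 = 17952 W
η = P_out / P_in = 14054 / 17952 = 0.783 = 78.3%

78.3 %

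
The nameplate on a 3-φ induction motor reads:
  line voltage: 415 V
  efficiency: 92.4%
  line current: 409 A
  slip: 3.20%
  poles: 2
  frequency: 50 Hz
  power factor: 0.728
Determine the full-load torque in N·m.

650 N·m

P_in = √3·V·I·cosφ = 1.732 × 415 × 409 × 0.728 = 214018 W
P_out = η·P_in = 0.924 × 214018 = 197753 W
n_s = 120×50/2 = 3000 rpm; n = 3000×(1−0.032) = 2904 rpm
ω = 2π×2904/60 = 304.1 rad/s
τ = P_out/ω = 197753/304.1 = 650 N·m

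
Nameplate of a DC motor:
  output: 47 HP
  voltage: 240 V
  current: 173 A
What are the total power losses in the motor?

6.46 kW

P_in = V·I = 240×173 = 41520 W
P_out = 47×746 = 35062 W
Losses = P_in − P_out = 41520 − 35062 = 6458 W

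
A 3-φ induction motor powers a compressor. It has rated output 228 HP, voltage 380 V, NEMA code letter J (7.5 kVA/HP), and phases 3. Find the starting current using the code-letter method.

2600 A

S_LR = 7.5 × 228 = 1710 kVA
I_LR = S_LR/(√3·V_L) = 1710000/(1.732×380) = 2600 A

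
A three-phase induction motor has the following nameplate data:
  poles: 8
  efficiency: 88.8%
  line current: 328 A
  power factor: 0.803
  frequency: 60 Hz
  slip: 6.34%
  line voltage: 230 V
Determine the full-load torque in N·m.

P_in = √3·V·I·cosφ = 1.732 × 230 × 328 × 0.803 = 104922 W
P_out = η·P_in = 0.888 × 104922 = 93171 W
n_s = 120×60/8 = 900 rpm; n = 900×(1−0.0634) = 843 rpm
ω = 2π×843/60 = 88.28 rad/s
τ = P_out/ω = 93171/88.28 = 1060 N·m

1060 N·m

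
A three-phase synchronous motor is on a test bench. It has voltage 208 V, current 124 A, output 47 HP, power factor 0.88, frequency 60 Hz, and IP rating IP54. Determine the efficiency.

P_out = 47 × 746 = 35062 W
P_in = √3·V_L·I_L·cosφ = 1.732 × 208 × 124 × 0.88 = 39311 W
η = P_out / P_in = 35062 / 39311 = 0.892 = 89.2%

89.2 %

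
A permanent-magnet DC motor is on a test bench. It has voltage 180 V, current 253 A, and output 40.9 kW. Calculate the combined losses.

P_in = V·I = 180×253 = 45540 W
P_out = 40900 W
Losses = P_in − P_out = 45540 − 40900 = 4640 W

4640 W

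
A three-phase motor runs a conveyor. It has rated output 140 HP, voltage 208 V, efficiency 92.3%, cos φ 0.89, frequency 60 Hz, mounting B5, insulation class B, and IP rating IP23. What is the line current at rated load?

353 A

P_out = 140 × 746 = 104440 W
P_in = P_out / η = 104440 / 0.923 = 113153 W
I_L = P_in / (√3·V_L·cosφ) = 113153 / (1.732 × 208 × 0.89) = 353 A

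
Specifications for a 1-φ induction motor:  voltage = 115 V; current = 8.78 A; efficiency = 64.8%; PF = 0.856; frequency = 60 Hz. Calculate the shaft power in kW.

0.56 kW

P_in = V·I·cosφ = 115 × 8.78 × 0.856 = 864 W
P_out = η·P_in = 0.648 × 864 = 560 W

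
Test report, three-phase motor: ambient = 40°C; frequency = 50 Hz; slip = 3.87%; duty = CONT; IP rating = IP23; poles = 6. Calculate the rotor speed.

961 rpm

n_s = 120f/p = 120×50/6 = 1000 rpm
n = n_s(1 − s) = 1000 × (1 − 0.0387) = 961 rpm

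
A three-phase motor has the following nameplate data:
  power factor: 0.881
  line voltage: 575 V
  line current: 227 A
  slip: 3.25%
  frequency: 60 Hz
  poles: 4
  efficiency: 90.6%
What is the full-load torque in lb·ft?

P_in = √3·V·I·cosφ = 1.732 × 575 × 227 × 0.881 = 199167 W
P_out = η·P_in = 0.906 × 199167 = 180445 W
n_s = 120×60/4 = 1800 rpm; n = 1800×(1−0.0325) = 1742 rpm
ω = 2π×1742/60 = 182.4 rad/s
τ = P_out/ω = 180445/182.4 = 989.3 N·m
In lb·ft: 989.3/1.356 = 730 lb·ft

730 lb·ft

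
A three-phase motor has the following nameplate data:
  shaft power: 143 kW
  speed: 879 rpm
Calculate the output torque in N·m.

ω = 2π × 879/60 = 92.05 rad/s
τ = P/ω = 143000/92.05 = 1550 N·m

1550 N·m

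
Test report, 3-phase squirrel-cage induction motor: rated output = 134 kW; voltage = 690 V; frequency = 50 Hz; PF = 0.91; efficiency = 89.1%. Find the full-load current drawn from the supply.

138 A

P_out = 134 kW = 134000 W
P_in = P_out / η = 134000 / 0.891 = 150393 W
I_L = P_in / (√3·V_L·cosφ) = 150393 / (1.732 × 690 × 0.91) = 138 A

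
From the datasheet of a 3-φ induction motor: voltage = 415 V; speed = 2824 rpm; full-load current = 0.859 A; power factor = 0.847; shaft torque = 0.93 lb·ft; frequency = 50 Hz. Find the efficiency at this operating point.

71.3 %

τ = 0.93 lb·ft × 1.356 = 1.261 N·m
ω = 2π × 2824/60 = 295.7 rad/s; P_out = τω = 1.261 × 295.7 = 373 W
P_in = √3·V_L·I_L·cosφ = 1.732 × 415 × 0.859 × 0.847 = 523 W
η = P_out / P_in = 373 / 523 = 0.713 = 71.3%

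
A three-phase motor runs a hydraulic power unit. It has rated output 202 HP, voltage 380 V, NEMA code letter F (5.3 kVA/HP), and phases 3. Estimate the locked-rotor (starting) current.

1630 A

S_LR = 5.3 × 202 = 1070.6 kVA
I_LR = S_LR/(√3·V_L) = 1070600/(1.732×380) = 1630 A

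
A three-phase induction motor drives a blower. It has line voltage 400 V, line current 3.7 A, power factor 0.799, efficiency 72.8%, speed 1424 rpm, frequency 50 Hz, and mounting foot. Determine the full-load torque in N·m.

10 N·m

P_in = √3·V·I·cosφ = 1.732 × 400 × 3.7 × 0.799 = 2048 W
P_out = η·P_in = 0.728 × 2048 = 1491 W
n = 1424 rpm
ω = 2π×1424/60 = 149.1 rad/s
τ = P_out/ω = 1491/149.1 = 10 N·m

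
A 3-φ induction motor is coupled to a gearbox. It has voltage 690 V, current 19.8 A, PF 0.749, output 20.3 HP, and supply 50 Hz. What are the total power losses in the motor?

P_in = √3·V·I·cosφ = 1.732×690×19.8×0.749 = 17723 W
P_out = 20.3×746 = 15144 W
Losses = P_in − P_out = 17723 − 15144 = 2579 W

2580 W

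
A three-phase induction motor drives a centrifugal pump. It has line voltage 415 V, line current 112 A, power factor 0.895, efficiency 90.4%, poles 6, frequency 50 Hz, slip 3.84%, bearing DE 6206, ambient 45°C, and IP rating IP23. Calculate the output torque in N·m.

647 N·m

P_in = √3·V·I·cosφ = 1.732 × 415 × 112 × 0.895 = 72051 W
P_out = η·P_in = 0.904 × 72051 = 65134 W
n_s = 120×50/6 = 1000 rpm; n = 1000×(1−0.0384) = 962 rpm
ω = 2π×962/60 = 100.7 rad/s
τ = P_out/ω = 65134/100.7 = 647 N·m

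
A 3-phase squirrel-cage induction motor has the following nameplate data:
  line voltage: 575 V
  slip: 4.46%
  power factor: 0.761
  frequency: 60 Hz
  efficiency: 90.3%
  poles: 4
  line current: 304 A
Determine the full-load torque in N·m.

P_in = √3·V·I·cosφ = 1.732 × 575 × 304 × 0.761 = 230395 W
P_out = η·P_in = 0.903 × 230395 = 208047 W
n_s = 120×60/4 = 1800 rpm; n = 1800×(1−0.0446) = 1720 rpm
ω = 2π×1720/60 = 180.1 rad/s
τ = P_out/ω = 208047/180.1 = 1160 N·m

1160 N·m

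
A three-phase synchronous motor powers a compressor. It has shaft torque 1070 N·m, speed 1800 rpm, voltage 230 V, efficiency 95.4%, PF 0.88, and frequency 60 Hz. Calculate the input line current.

603 A

ω = 2π×1800/60 = 188.5 rad/s; P_out = τω = 1070 × 188.5 = 201695 W
P_in = P_out / η = 201695 / 0.954 = 211420 W
I_L = P_in / (√3·V_L·cosφ) = 211420 / (1.732 × 230 × 0.88) = 603 A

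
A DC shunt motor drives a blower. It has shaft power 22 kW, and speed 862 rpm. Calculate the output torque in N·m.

244 N·m

ω = 2π × 862/60 = 90.27 rad/s
τ = P/ω = 22000/90.27 = 244 N·m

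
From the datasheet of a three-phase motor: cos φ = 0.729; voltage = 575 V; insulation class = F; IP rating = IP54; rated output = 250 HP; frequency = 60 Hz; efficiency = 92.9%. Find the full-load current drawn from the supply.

277 A

P_out = 250 × 746 = 186500 W
P_in = P_out / η = 186500 / 0.929 = 200753 W
I_L = P_in / (√3·V_L·cosφ) = 200753 / (1.732 × 575 × 0.729) = 277 A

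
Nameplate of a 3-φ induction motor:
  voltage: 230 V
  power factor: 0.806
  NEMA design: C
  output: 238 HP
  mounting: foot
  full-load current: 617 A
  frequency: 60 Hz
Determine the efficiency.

89.6 %

P_out = 238 × 746 = 177548 W
P_in = √3·V_L·I_L·cosφ = 1.732 × 230 × 617 × 0.806 = 198105 W
η = P_out / P_in = 177548 / 198105 = 0.896 = 89.6%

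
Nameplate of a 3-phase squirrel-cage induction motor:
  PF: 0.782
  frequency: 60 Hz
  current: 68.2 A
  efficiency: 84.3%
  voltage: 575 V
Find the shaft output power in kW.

P_in = √3·V·I·cosφ = 1.732 × 575 × 68.2 × 0.782 = 53114 W
P_out = η·P_in = 0.843 × 53114 = 44775 W

44.8 kW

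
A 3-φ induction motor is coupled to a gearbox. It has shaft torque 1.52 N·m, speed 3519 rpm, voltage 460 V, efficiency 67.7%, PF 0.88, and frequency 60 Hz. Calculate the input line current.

ω = 2π×3519/60 = 368.5 rad/s; P_out = τω = 1.52 × 368.5 = 560 W
P_in = P_out / η = 560 / 0.677 = 827 W
I_L = P_in / (√3·V_L·cosφ) = 827 / (1.732 × 460 × 0.88) = 1.18 A

1.18 A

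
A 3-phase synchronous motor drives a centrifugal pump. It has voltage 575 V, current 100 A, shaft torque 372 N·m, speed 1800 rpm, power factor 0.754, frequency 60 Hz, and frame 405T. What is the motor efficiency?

ω = 2π × 1800/60 = 188.5 rad/s; P_out = τω = 372 × 188.5 = 70122 W
P_in = √3·V_L·I_L·cosφ = 1.732 × 575 × 100 × 0.754 = 75091 W
η = P_out / P_in = 70122 / 75091 = 0.934 = 93.4%

93.4 %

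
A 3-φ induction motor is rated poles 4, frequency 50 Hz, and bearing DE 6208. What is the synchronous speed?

1500 rpm

n_s = 120f/p = 120×50/4 = 1500 rpm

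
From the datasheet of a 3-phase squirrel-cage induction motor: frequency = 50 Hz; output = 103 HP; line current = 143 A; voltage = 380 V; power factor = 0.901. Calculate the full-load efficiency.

90.6 %

P_out = 103 × 746 = 76838 W
P_in = √3·V_L·I_L·cosφ = 1.732 × 380 × 143 × 0.901 = 84799 W
η = P_out / P_in = 76838 / 84799 = 0.906 = 90.6%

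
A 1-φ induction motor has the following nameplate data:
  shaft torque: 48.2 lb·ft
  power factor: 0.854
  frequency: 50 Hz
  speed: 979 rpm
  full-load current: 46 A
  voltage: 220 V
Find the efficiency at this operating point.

77.5 %

τ = 48.2 lb·ft × 1.356 = 65.36 N·m
ω = 2π × 979/60 = 102.5 rad/s; P_out = τω = 65.36 × 102.5 = 6699 W
P_in = V·I·cosφ = 220 × 46 × 0.854 = 8642 W
η = P_out / P_in = 6699 / 8642 = 0.775 = 77.5%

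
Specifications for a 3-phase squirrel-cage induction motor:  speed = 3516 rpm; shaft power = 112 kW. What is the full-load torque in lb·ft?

224 lb·ft

ω = 2π × 3516/60 = 368.2 rad/s
τ = P/ω = 112000/368.2 = 304.2 N·m
In lb·ft: 304.2/1.356 = 224 lb·ft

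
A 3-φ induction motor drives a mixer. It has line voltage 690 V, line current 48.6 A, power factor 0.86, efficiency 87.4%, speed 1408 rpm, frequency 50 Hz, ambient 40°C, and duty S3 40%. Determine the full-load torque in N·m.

P_in = √3·V·I·cosφ = 1.732 × 690 × 48.6 × 0.86 = 49950 W
P_out = η·P_in = 0.874 × 49950 = 43656 W
n = 1408 rpm
ω = 2π×1408/60 = 147.4 rad/s
τ = P_out/ω = 43656/147.4 = 296 N·m

296 N·m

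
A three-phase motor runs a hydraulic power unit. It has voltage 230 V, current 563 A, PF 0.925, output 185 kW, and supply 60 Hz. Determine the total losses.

22.5 kW

P_in = √3·V·I·cosφ = 1.732×230×563×0.925 = 207456 W
P_out = 185000 W
Losses = P_in − P_out = 207456 − 185000 = 22456 W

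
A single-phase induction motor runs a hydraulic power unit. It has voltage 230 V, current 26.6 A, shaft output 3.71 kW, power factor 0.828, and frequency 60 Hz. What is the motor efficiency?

73.2 %

P_out = 3.71 kW = 3710 W
P_in = V·I·cosφ = 230 × 26.6 × 0.828 = 5066 W
η = P_out / P_in = 3710 / 5066 = 0.732 = 73.2%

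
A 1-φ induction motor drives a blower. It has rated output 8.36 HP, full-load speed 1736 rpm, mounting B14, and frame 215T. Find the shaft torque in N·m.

P_out = 8.36 × 746 = 6237 W
ω = 2π × 1736/60 = 181.8 rad/s
τ = P_out/ω = 6237/181.8 = 34.3 N·m

34.3 N·m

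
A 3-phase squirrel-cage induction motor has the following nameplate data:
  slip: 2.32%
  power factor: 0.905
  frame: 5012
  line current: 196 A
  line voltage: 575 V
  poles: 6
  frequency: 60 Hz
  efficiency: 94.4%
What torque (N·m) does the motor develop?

P_in = √3·V·I·cosφ = 1.732 × 575 × 196 × 0.905 = 176653 W
P_out = η·P_in = 0.944 × 176653 = 166760 W
n_s = 120×60/6 = 1200 rpm; n = 1200×(1−0.0232) = 1172 rpm
ω = 2π×1172/60 = 122.7 rad/s
τ = P_out/ω = 166760/122.7 = 1360 N·m

1360 N·m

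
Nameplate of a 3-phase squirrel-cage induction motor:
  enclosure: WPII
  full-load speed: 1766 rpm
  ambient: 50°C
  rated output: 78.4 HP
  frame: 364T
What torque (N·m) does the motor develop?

P_out = 78.4 × 746 = 58486 W
ω = 2π × 1766/60 = 184.9 rad/s
τ = P_out/ω = 58486/184.9 = 316 N·m

316 N·m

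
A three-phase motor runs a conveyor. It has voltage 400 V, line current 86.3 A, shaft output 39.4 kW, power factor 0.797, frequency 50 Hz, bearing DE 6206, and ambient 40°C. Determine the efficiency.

P_out = 39.4 kW = 39400 W
P_in = √3·V_L·I_L·cosφ = 1.732 × 400 × 86.3 × 0.797 = 47652 W
η = P_out / P_in = 39400 / 47652 = 0.827 = 82.7%

82.7 %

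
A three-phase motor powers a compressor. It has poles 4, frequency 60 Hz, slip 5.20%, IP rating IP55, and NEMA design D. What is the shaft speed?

n_s = 120f/p = 120×60/4 = 1800 rpm
n = n_s(1 − s) = 1800 × (1 − 0.052) = 1706 rpm

1706 rpm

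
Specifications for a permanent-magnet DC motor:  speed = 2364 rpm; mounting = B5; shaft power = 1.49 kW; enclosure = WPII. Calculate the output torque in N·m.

ω = 2π × 2364/60 = 247.6 rad/s
τ = P/ω = 1490/247.6 = 6.02 N·m

6.02 N·m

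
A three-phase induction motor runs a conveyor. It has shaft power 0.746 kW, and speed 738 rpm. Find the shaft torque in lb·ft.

7.12 lb·ft

ω = 2π × 738/60 = 77.28 rad/s
τ = P/ω = 746/77.28 = 9.653 N·m
In lb·ft: 9.653/1.356 = 7.12 lb·ft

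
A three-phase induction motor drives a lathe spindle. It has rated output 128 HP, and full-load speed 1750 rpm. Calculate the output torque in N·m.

P_out = 128 × 746 = 95488 W
ω = 2π × 1750/60 = 183.3 rad/s
τ = P_out/ω = 95488/183.3 = 521 N·m

521 N·m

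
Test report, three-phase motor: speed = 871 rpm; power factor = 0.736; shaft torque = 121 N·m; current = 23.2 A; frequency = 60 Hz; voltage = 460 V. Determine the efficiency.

81.1 %

ω = 2π × 871/60 = 91.21 rad/s; P_out = τω = 121 × 91.21 = 11036 W
P_in = √3·V_L·I_L·cosφ = 1.732 × 460 × 23.2 × 0.736 = 13604 W
η = P_out / P_in = 11036 / 13604 = 0.811 = 81.1%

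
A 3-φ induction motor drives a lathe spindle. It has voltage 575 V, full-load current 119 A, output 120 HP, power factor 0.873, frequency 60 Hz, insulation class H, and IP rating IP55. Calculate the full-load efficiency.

P_out = 120 × 746 = 89520 W
P_in = √3·V_L·I_L·cosφ = 1.732 × 575 × 119 × 0.873 = 103461 W
η = P_out / P_in = 89520 / 103461 = 0.865 = 86.5%

86.5 %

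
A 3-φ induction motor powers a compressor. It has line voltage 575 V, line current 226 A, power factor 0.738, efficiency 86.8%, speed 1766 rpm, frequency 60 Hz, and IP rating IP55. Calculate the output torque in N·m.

P_in = √3·V·I·cosφ = 1.732 × 575 × 226 × 0.738 = 166104 W
P_out = η·P_in = 0.868 × 166104 = 144178 W
n = 1766 rpm
ω = 2π×1766/60 = 184.9 rad/s
τ = P_out/ω = 144178/184.9 = 780 N·m

780 N·m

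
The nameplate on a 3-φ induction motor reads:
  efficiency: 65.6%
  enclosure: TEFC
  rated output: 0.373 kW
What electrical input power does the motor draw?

0.569 kW

P_out = 373 W
P_in = P_out/η = 373/0.656 = 569 W = 0.569 kW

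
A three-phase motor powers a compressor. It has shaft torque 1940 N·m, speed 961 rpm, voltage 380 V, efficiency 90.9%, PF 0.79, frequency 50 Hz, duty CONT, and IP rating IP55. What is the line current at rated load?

ω = 2π×961/60 = 100.6 rad/s; P_out = τω = 1940 × 100.6 = 195164 W
P_in = P_out / η = 195164 / 0.909 = 214702 W
I_L = P_in / (√3·V_L·cosφ) = 214702 / (1.732 × 380 × 0.79) = 413 A

413 A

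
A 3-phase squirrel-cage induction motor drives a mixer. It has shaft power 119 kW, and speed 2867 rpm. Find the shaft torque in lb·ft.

ω = 2π × 2867/60 = 300.2 rad/s
τ = P/ω = 119000/300.2 = 396.4 N·m
In lb·ft: 396.4/1.356 = 292 lb·ft

292 lb·ft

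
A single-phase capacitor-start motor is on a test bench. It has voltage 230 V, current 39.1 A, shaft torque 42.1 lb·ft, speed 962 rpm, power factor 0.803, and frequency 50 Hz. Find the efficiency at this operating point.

79.6 %

τ = 42.1 lb·ft × 1.356 = 57.09 N·m
ω = 2π × 962/60 = 100.7 rad/s; P_out = τω = 57.09 × 100.7 = 5749 W
P_in = V·I·cosφ = 230 × 39.1 × 0.803 = 7221 W
η = P_out / P_in = 5749 / 7221 = 0.796 = 79.6%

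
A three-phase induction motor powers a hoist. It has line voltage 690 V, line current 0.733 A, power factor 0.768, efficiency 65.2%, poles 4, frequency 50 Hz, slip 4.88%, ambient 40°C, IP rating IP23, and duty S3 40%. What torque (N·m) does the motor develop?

P_in = √3·V·I·cosφ = 1.732 × 690 × 0.733 × 0.768 = 673 W
P_out = η·P_in = 0.652 × 673 = 439 W
n_s = 120×50/4 = 1500 rpm; n = 1500×(1−0.0488) = 1427 rpm
ω = 2π×1427/60 = 149.4 rad/s
τ = P_out/ω = 439/149.4 = 2.94 N·m

2.94 N·m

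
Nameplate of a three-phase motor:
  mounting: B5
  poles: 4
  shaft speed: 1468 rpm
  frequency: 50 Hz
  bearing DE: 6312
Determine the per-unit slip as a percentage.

2.13 %

n_s = 120f/p = 120×50/4 = 1500 rpm
s = (n_s − n)/n_s = (1500 − 1468)/1500 = 0.0213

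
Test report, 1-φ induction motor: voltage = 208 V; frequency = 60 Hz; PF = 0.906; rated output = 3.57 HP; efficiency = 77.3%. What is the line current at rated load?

18.3 A

P_out = 3.57 × 746 = 2663 W
P_in = P_out / η = 2663 / 0.773 = 3445 W
I = P_in / (V·cosφ) = 3445 / (208 × 0.906) = 18.3 A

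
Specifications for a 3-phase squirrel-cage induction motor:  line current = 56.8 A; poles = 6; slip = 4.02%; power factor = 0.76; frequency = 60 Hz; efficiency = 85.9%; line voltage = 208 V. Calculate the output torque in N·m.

111 N·m

P_in = √3·V·I·cosφ = 1.732 × 208 × 56.8 × 0.76 = 15552 W
P_out = η·P_in = 0.859 × 15552 = 13359 W
n_s = 120×60/6 = 1200 rpm; n = 1200×(1−0.0402) = 1152 rpm
ω = 2π×1152/60 = 120.6 rad/s
τ = P_out/ω = 13359/120.6 = 111 N·m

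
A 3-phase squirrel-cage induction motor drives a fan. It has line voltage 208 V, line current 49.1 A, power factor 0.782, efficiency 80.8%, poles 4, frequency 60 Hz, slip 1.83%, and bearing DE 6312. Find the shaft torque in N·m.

60.4 N·m

P_in = √3·V·I·cosφ = 1.732 × 208 × 49.1 × 0.782 = 13832 W
P_out = η·P_in = 0.808 × 13832 = 11176 W
n_s = 120×60/4 = 1800 rpm; n = 1800×(1−0.0183) = 1767 rpm
ω = 2π×1767/60 = 185 rad/s
τ = P_out/ω = 11176/185 = 60.4 N·m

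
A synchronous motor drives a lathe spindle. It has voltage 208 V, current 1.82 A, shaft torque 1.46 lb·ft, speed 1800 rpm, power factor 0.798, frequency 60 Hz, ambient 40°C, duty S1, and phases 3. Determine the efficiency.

71.3 %

τ = 1.46 lb·ft × 1.356 = 1.98 N·m
ω = 2π × 1800/60 = 188.5 rad/s; P_out = τω = 1.98 × 188.5 = 373 W
P_in = √3·V_L·I_L·cosφ = 1.732 × 208 × 1.82 × 0.798 = 523 W
η = P_out / P_in = 373 / 523 = 0.713 = 71.3%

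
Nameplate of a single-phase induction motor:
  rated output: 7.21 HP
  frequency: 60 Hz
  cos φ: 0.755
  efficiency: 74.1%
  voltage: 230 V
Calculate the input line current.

41.8 A

P_out = 7.21 × 746 = 5379 W
P_in = P_out / η = 5379 / 0.741 = 7259 W
I = P_in / (V·cosφ) = 7259 / (230 × 0.755) = 41.8 A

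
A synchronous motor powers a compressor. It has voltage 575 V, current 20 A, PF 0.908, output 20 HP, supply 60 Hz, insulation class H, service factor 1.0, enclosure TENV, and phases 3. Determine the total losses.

P_in = √3·V·I·cosφ = 1.732×575×20×0.908 = 18086 W
P_out = 20×746 = 14920 W
Losses = P_in − P_out = 18086 − 14920 = 3166 W

3170 W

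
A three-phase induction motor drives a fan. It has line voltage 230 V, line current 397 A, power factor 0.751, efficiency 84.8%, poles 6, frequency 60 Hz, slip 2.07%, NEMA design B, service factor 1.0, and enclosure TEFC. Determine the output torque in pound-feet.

P_in = √3·V·I·cosφ = 1.732 × 230 × 397 × 0.751 = 118770 W
P_out = η·P_in = 0.848 × 118770 = 100717 W
n_s = 120×60/6 = 1200 rpm; n = 1200×(1−0.0207) = 1175 rpm
ω = 2π×1175/60 = 123 rad/s
τ = P_out/ω = 100717/123 = 818.8 N·m
In lb·ft: 818.8/1.356 = 604 lb·ft

604 lb·ft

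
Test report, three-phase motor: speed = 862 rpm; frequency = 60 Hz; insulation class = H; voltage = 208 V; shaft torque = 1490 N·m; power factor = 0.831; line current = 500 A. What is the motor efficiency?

ω = 2π × 862/60 = 90.27 rad/s; P_out = τω = 1490 × 90.27 = 134502 W
P_in = √3·V_L·I_L·cosφ = 1.732 × 208 × 500 × 0.831 = 149686 W
η = P_out / P_in = 134502 / 149686 = 0.899 = 89.9%

89.9 %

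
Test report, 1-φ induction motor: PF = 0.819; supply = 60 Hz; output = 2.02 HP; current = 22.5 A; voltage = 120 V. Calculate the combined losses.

704 W

P_in = V·I·cosφ = 120×22.5×0.819 = 2211 W
P_out = 2.02×746 = 1507 W
Losses = P_in − P_out = 2211 − 1507 = 704 W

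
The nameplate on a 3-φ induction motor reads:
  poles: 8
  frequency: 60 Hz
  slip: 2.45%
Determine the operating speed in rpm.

878 rpm

n_s = 120f/p = 120×60/8 = 900 rpm
n = n_s(1 − s) = 900 × (1 − 0.0245) = 878 rpm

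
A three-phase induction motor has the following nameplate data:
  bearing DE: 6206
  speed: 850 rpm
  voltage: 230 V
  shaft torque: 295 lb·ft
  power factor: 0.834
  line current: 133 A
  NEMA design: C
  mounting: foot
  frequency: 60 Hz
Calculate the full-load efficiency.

80.6 %

τ = 295 lb·ft × 1.356 = 400 N·m
ω = 2π × 850/60 = 89.01 rad/s; P_out = τω = 400 × 89.01 = 35604 W
P_in = √3·V_L·I_L·cosφ = 1.732 × 230 × 133 × 0.834 = 44187 W
η = P_out / P_in = 35604 / 44187 = 0.806 = 80.6%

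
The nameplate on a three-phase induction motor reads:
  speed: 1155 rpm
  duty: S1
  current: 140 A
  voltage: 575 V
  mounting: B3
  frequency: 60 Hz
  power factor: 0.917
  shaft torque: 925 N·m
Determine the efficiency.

ω = 2π × 1155/60 = 121 rad/s; P_out = τω = 925 × 121 = 111925 W
P_in = √3·V_L·I_L·cosφ = 1.732 × 575 × 140 × 0.917 = 127854 W
η = P_out / P_in = 111925 / 127854 = 0.875 = 87.5%

87.5 %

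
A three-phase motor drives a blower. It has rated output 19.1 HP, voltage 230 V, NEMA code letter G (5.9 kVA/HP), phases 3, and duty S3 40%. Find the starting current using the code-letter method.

283 A

S_LR = 5.9 × 19.1 = 112.69 kVA
I_LR = S_LR/(√3·V_L) = 112690/(1.732×230) = 283 A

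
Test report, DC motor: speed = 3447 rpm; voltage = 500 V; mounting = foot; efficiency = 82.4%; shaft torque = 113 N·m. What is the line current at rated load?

99 A

ω = 2π×3447/60 = 361 rad/s; P_out = τω = 113 × 361 = 40793 W
P_in = P_out / η = 40793 / 0.824 = 49506 W
I = P_in / V = 49506 / 500 = 99 A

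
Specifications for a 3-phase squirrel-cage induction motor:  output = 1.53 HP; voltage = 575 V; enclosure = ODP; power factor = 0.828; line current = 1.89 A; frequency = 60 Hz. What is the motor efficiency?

73.2 %

P_out = 1.53 × 746 = 1141 W
P_in = √3·V_L·I_L·cosφ = 1.732 × 575 × 1.89 × 0.828 = 1559 W
η = P_out / P_in = 1141 / 1559 = 0.732 = 73.2%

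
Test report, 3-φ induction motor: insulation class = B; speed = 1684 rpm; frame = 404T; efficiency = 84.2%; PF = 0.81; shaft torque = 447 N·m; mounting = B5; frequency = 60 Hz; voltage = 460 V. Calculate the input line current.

ω = 2π×1684/60 = 176.3 rad/s; P_out = τω = 447 × 176.3 = 78806 W
P_in = P_out / η = 78806 / 0.842 = 93594 W
I_L = P_in / (√3·V_L·cosφ) = 93594 / (1.732 × 460 × 0.81) = 145 A

145 A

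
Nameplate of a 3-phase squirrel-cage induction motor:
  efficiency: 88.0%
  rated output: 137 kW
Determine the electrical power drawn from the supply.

P_out = 137000 W
P_in = P_out/η = 137000/0.88 = 155682 W = 156 kW

156 kW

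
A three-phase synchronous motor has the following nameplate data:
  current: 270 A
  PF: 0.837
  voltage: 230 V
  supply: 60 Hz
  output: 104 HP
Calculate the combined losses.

12400 W

P_in = √3·V·I·cosφ = 1.732×230×270×0.837 = 90025 W
P_out = 104×746 = 77584 W
Losses = P_in − P_out = 90025 − 77584 = 12441 W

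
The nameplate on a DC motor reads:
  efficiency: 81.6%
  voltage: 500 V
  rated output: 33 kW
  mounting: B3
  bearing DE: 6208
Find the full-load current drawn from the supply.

80.9 A

P_out = 33 kW = 33000 W
P_in = P_out / η = 33000 / 0.816 = 40441 W
I = P_in / V = 40441 / 500 = 80.9 A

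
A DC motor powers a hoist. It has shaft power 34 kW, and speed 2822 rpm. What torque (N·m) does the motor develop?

115 N·m

ω = 2π × 2822/60 = 295.5 rad/s
τ = P/ω = 34000/295.5 = 115 N·m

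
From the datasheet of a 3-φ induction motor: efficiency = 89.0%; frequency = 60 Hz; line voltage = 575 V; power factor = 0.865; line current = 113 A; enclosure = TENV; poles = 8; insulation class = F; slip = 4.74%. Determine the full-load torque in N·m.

P_in = √3·V·I·cosφ = 1.732 × 575 × 113 × 0.865 = 97344 W
P_out = η·P_in = 0.89 × 97344 = 86636 W
n_s = 120×60/8 = 900 rpm; n = 900×(1−0.0474) = 857 rpm
ω = 2π×857/60 = 89.74 rad/s
τ = P_out/ω = 86636/89.74 = 965 N·m

965 N·m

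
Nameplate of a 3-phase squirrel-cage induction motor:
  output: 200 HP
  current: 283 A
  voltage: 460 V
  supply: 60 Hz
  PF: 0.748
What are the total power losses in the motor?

19.5 kW

P_in = √3·V·I·cosφ = 1.732×460×283×0.748 = 168653 W
P_out = 200×746 = 149200 W
Losses = P_in − P_out = 168653 − 149200 = 19453 W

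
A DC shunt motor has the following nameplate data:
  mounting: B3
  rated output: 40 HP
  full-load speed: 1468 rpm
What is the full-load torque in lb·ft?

P_out = 40 × 746 = 29840 W
ω = 2π × 1468/60 = 153.7 rad/s
τ = P_out/ω = 29840/153.7 = 194.1 N·m
In lb·ft: 194.1/1.356 = 143 lb·ft

143 lb·ft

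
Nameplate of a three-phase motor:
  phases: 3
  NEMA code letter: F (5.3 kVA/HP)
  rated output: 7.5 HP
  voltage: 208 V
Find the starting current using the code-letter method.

110 A

S_LR = 5.3 × 7.5 = 39.75 kVA
I_LR = S_LR/(√3·V_L) = 39750/(1.732×208) = 110 A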